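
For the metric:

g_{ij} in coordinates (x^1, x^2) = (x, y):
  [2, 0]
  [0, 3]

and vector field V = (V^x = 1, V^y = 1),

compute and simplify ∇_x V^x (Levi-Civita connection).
All Christoffel symbols are zero.
∇_x V^x = ∂_x V^x + Γ^x_{x j} V^j
  = (0) + (0)(1) + (0)(1)
  = 0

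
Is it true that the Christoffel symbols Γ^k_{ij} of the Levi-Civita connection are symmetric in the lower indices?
The Levi-Civita connection is torsion-free, which is exactly Γ^k_{ij} = Γ^k_{ji}.
Yes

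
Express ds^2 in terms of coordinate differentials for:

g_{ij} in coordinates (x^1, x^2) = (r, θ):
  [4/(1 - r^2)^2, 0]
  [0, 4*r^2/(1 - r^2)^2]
ds^2 = g_{ij} dx^i dx^j; only the non-zero components contribute.
ds^2 = (4/(1 - r^2)^2) dr^2 + (4*r^2/(1 - r^2)^2) dθ^2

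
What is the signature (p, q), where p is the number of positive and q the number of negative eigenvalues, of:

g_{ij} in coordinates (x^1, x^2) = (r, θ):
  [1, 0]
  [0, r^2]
The metric is diagonal, so its eigenvalues are the diagonal entries: 1, r^2 (at a generic point, where coordinate-dependent entries are positive).
2 positive, 0 negative.
(2, 0) - Riemannian (positive definite)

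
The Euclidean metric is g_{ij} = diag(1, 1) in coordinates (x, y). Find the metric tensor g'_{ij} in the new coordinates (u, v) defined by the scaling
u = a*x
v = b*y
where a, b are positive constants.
Invert the transformation: x = u/a, y = v/b
g'_{ij} = (∂x^k/∂x'^i)(∂x^l/∂x'^j) g_{kl}; with g_{kl} = δ_{kl} this is Σ_k (∂x^k/∂x'^i)(∂x^k/∂x'^j).
Jacobian: ∂x/∂u = 1/a, ∂x/∂v = 0, ∂y/∂u = 0, ∂y/∂v = 1/b
g'_{uu} = (1/a)(1/a) + (0)(0) = 1/a^2
g'_{uv} = (1/a)(0) + (0)(1/b) = 0
g'_{vv} = (0)(0) + (1/b)(1/b) = 1/b^2
g'_{ij} = diag(1/a^2, 1/b^2)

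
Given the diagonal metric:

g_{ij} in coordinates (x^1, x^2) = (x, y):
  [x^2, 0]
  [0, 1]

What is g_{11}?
With x^1 = x, x^2 = y, g_{11} = g_{xx} is the row-1, column-1 entry of the matrix.
g_{11} = x^2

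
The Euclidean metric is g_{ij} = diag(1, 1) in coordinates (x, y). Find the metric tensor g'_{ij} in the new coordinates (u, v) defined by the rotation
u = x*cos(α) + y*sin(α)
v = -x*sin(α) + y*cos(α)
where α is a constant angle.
Invert the transformation: x = u*cos(α) - v*sin(α), y = u*sin(α) + v*cos(α)
g'_{ij} = (∂x^k/∂x'^i)(∂x^l/∂x'^j) g_{kl}; with g_{kl} = δ_{kl} this is Σ_k (∂x^k/∂x'^i)(∂x^k/∂x'^j).
Jacobian: ∂x/∂u = cos(α), ∂x/∂v = -sin(α), ∂y/∂u = sin(α), ∂y/∂v = cos(α)
g'_{uu} = (cos(α))(cos(α)) + (sin(α))(sin(α)) = 1
g'_{uv} = (cos(α))(-sin(α)) + (sin(α))(cos(α)) = 0
g'_{vv} = (-sin(α))(-sin(α)) + (cos(α))(cos(α)) = 1
g'_{ij} = diag(1, 1)
The Euclidean metric is invariant under rotations.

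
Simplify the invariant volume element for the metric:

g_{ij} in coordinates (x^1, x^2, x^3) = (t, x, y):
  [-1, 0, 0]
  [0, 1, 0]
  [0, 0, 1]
det(g) = -1
√|det(g)| = 1
Volume element: dV = 1 dt dx dy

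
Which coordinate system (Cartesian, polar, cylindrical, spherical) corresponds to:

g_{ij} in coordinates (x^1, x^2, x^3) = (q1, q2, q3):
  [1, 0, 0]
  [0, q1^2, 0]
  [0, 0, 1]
The line element ds^2 = dq1^2 + q1^2 dq2^2 + dq3^2 is dr^2 + r^2 dθ^2 + dz^2 with q1 = r, q2 = θ, q3 = z.
cylindrical coordinates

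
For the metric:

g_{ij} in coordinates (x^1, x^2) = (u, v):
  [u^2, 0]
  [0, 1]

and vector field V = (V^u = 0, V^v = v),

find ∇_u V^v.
Non-zero Christoffel symbols:
Γ^u_{u u} = 1/u
∇_u V^v = ∂_u V^v + Γ^v_{u j} V^j
  = (0) + (0)(0) + (0)(v)
  = 0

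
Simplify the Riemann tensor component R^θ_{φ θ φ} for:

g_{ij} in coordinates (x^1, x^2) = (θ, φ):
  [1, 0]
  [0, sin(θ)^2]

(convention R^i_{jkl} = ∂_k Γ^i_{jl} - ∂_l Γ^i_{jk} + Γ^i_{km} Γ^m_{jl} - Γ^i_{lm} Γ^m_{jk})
Non-zero Christoffel symbols (Γ^k_{ij} = Γ^k_{ji}):
Γ^θ_{φ φ} = -sin(2*θ)/2
Γ^φ_{θ φ} = 1/tan(θ)
R^θ_{φ θ φ} = ∂_θ Γ^θ_{φ φ} - ∂_φ Γ^θ_{φ θ} + Γ^θ_{θ m} Γ^m_{φ φ} - Γ^θ_{φ m} Γ^m_{φ θ}
  = (-cos(2*θ)) - (0) + (0) - (-cos(θ)^2) = sin(θ)^2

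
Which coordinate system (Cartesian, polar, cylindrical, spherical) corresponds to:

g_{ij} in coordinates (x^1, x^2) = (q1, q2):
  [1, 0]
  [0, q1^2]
The line element ds^2 = dq1^2 + q1^2 dq2^2 is dr^2 + r^2 dθ^2 with q1 = r, q2 = θ.
polar coordinates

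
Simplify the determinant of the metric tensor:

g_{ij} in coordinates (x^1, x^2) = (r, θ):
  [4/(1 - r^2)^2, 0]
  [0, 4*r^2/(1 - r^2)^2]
For a 2×2 metric: det(g) = g_{11}·g_{22} - g_{12}·g_{21}
= (4/(1 - r^2)^2)·(4*r^2/(1 - r^2)^2) - (0)·(0)
= 16*r^2/(1 - r^2)^4 - 0
det(g) = 16*r^2/(1 - r^2)^4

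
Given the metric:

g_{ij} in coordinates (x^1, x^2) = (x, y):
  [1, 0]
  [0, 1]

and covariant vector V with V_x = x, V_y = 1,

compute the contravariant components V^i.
Inverse metric (diagonal): g^{xx} = 1, g^{yy} = 1
V^i = g^{ij} V_j:
V^x = (1)(x) + (0)(1) = x
V^y = (0)(x) + (1)(1) = 1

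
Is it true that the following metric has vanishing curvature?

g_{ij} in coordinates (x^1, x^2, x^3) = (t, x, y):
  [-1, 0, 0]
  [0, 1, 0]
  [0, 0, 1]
All metric components are constant, so every Christoffel symbol vanishes and R^i_{jkl} = 0.
Yes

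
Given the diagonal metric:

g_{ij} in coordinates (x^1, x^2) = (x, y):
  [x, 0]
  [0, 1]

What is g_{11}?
With x^1 = x, x^2 = y, g_{11} = g_{xx} is the row-1, column-1 entry of the matrix.
g_{11} = x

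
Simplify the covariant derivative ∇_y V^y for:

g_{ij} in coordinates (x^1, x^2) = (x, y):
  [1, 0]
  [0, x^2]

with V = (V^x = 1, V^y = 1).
Non-zero Christoffel symbols:
Γ^x_{y y} = -x
Γ^y_{x y} = 1/x
∇_y V^y = ∂_y V^y + Γ^y_{y j} V^j
  = (0) + (1/x)(1) + (0)(1)
  = 1/x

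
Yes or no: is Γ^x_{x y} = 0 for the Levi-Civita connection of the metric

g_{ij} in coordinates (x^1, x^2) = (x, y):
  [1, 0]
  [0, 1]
Γ^x_{x y} = (1/2) g^{xx} (∂_x g_{xy} + ∂_y g_{xx} - ∂_x g_{xy}) = (1/2)(1)((0) + (0) - (0)) = 0
This equals the proposed value 0.
Yes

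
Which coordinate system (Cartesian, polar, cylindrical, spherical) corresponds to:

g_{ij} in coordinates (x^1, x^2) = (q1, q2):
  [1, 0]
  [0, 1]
All components are constant and the metric is the identity, i.e. orthonormal rectilinear coordinates.
Cartesian (2D) coordinates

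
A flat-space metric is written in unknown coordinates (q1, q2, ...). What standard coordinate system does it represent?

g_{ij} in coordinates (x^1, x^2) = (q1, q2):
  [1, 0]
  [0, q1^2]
The line element ds^2 = dq1^2 + q1^2 dq2^2 is dr^2 + r^2 dθ^2 with q1 = r, q2 = θ.
polar coordinates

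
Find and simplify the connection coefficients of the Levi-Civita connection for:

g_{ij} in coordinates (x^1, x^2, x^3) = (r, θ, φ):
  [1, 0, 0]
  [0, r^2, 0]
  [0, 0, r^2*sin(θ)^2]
Using Γ^k_{ij} = (1/2) g^{km} (∂_i g_{mj} + ∂_j g_{mi} - ∂_m g_{ij}); the metric is diagonal, so only the m = k term contributes.
Non-zero symbols (using the symmetry Γ^k_{ij} = Γ^k_{ji}):
Γ^r_{θ θ} = (1/2) g^{rr} (∂_θ g_{rθ} + ∂_θ g_{rθ} - ∂_r g_{θθ}) = (1/2)(1)((0) + (0) - (2*r)) = -r
Γ^r_{φ φ} = (1/2) g^{rr} (∂_φ g_{rφ} + ∂_φ g_{rφ} - ∂_r g_{φφ}) = (1/2)(1)((0) + (0) - (2*r*sin(θ)^2)) = -r*sin(θ)^2
Γ^θ_{r θ} = (1/2) g^{θθ} (∂_r g_{θθ} + ∂_θ g_{θr} - ∂_θ g_{rθ}) = (1/2)(1/r^2)((2*r) + (0) - (0)) = 1/r
Γ^θ_{φ φ} = (1/2) g^{θθ} (∂_φ g_{θφ} + ∂_φ g_{θφ} - ∂_θ g_{φφ}) = (1/2)(1/r^2)((0) + (0) - (r^2*sin(2*θ))) = -sin(2*θ)/2
Γ^φ_{r φ} = (1/2) g^{φφ} (∂_r g_{φφ} + ∂_φ g_{φr} - ∂_φ g_{rφ}) = (1/2)(1/(r^2*sin(θ)^2))((2*r*sin(θ)^2) + (0) - (0)) = 1/r
Γ^φ_{θ φ} = (1/2) g^{φφ} (∂_θ g_{φφ} + ∂_φ g_{φθ} - ∂_φ g_{θφ}) = (1/2)(1/(r^2*sin(θ)^2))((r^2*sin(2*θ)) + (0) - (0)) = 1/tan(θ)
All other Christoffel symbols are zero.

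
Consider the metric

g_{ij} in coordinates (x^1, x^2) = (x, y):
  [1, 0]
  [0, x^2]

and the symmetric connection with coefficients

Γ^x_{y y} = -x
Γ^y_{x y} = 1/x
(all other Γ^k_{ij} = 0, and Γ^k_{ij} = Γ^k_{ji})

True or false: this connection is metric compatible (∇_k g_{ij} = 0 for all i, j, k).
Using ∇_k g_{ij} = ∂_k g_{ij} - Γ^m_{ki} g_{mj} - Γ^m_{kj} g_{im}:
e.g. ∇_x g_{yy} = (2*x) - (x) - (x) = 0
Every component ∇_k g_{ij} vanishes: the connection is metric compatible.
True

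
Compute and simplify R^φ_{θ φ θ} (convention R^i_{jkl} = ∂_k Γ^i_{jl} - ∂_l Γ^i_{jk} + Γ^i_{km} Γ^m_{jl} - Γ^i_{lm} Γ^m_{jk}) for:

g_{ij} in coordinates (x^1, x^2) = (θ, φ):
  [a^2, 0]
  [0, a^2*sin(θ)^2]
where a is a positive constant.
Non-zero Christoffel symbols (Γ^k_{ij} = Γ^k_{ji}):
Γ^θ_{φ φ} = -sin(2*θ)/2
Γ^φ_{θ φ} = 1/tan(θ)
R^φ_{θ φ θ} = ∂_φ Γ^φ_{θ θ} - ∂_θ Γ^φ_{θ φ} + Γ^φ_{φ m} Γ^m_{θ θ} - Γ^φ_{θ m} Γ^m_{θ φ}
  = (0) - (-1/sin(θ)^2) + (0) - (1/tan(θ)^2) = 1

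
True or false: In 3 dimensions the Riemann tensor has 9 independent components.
n^2(n^2-1)/12 = 9·8/12 = 6 independent components for n = 3.
False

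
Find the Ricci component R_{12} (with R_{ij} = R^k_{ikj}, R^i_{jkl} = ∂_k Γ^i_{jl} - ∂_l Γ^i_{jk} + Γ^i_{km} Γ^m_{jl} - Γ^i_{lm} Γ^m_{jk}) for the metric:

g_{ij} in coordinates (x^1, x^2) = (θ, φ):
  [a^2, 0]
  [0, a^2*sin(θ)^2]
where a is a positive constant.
Non-zero Christoffel symbols (Γ^k_{ij} = Γ^k_{ji}):
Γ^θ_{φ φ} = -sin(2*θ)/2
Γ^φ_{θ φ} = 1/tan(θ)
R^θ_{θ θ φ} = 0 (a repeated index in an antisymmetric pair)
R^φ_{θ φ φ} = 0 (a repeated index in an antisymmetric pair)
R_{θφ} = R^θ_{θ θ φ} + R^φ_{θ φ φ} = (0) + (0) = 0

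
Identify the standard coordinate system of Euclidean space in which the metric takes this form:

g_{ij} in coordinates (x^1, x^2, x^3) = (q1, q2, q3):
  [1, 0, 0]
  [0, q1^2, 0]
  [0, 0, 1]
The line element ds^2 = dq1^2 + q1^2 dq2^2 + dq3^2 is dr^2 + r^2 dθ^2 + dz^2 with q1 = r, q2 = θ, q3 = z.
cylindrical coordinates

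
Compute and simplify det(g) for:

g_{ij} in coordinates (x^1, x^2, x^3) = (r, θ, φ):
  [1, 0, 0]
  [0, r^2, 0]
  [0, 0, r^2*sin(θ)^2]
Diagonal metric: det(g) = g_{11}·g_{22}·g_{33}
= (1)·(r^2)·(r^2*sin(θ)^2)
det(g) = r^4*sin(θ)^2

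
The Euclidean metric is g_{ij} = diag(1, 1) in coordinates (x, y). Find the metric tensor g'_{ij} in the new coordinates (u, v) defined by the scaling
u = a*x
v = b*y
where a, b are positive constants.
Invert the transformation: x = u/a, y = v/b
g'_{ij} = (∂x^k/∂x'^i)(∂x^l/∂x'^j) g_{kl}; with g_{kl} = δ_{kl} this is Σ_k (∂x^k/∂x'^i)(∂x^k/∂x'^j).
Jacobian: ∂x/∂u = 1/a, ∂x/∂v = 0, ∂y/∂u = 0, ∂y/∂v = 1/b
g'_{uu} = (1/a)(1/a) + (0)(0) = 1/a^2
g'_{uv} = (1/a)(0) + (0)(1/b) = 0
g'_{vv} = (0)(0) + (1/b)(1/b) = 1/b^2
g'_{ij} = diag(1/a^2, 1/b^2)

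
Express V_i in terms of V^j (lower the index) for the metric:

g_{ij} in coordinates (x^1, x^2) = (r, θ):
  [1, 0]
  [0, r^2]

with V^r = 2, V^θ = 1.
V_i = g_{ij} V^j:
V_r = (1)(2) + (0)(1) = 2
V_θ = (0)(2) + (r^2)(1) = r^2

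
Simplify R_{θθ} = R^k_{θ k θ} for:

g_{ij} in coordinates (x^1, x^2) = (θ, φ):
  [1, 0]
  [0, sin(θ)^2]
Non-zero Christoffel symbols (Γ^k_{ij} = Γ^k_{ji}):
Γ^θ_{φ φ} = -sin(2*θ)/2
Γ^φ_{θ φ} = 1/tan(θ)
R^θ_{θ θ θ} = 0 (a repeated index in an antisymmetric pair)
R^φ_{θ φ θ} = ∂_φ Γ^φ_{θ θ} - ∂_θ Γ^φ_{θ φ} + Γ^φ_{φ m} Γ^m_{θ θ} - Γ^φ_{θ m} Γ^m_{θ φ}
  = (0) - (-1/sin(θ)^2) + (0) - (1/tan(θ)^2) = 1
R_{θθ} = R^θ_{θ θ θ} + R^φ_{θ φ θ} = (0) + (1) = 1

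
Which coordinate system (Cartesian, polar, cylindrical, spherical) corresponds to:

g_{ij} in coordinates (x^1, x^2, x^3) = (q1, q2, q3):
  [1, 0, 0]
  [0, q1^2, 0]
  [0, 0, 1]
The line element ds^2 = dq1^2 + q1^2 dq2^2 + dq3^2 is dr^2 + r^2 dθ^2 + dz^2 with q1 = r, q2 = θ, q3 = z.
cylindrical coordinates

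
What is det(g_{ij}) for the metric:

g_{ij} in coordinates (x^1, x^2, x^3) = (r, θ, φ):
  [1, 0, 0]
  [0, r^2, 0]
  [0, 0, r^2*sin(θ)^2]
Diagonal metric: det(g) = g_{11}·g_{22}·g_{33}
= (1)·(r^2)·(r^2*sin(θ)^2)
det(g) = r^4*sin(θ)^2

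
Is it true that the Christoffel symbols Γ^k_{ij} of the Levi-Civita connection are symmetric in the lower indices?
The Levi-Civita connection is torsion-free, which is exactly Γ^k_{ij} = Γ^k_{ji}.
Yes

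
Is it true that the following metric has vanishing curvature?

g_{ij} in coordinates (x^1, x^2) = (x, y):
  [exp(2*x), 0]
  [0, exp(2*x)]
Non-zero Christoffel symbols:
Γ^x_{x x} = 1
Γ^x_{y y} = -1
Γ^y_{x y} = 1
Ricci tensor: R_{xx} = 0, R_{xy} = 0, R_{yy} = 0
All R_{ij} vanish; in 2 dimensions the Riemann tensor is fully determined by the Ricci tensor, so R^i_{jkl} = 0: the metric is flat (curvilinear coordinates on flat space).
Yes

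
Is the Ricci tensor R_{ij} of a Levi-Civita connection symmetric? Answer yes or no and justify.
R_{ij} = R^k_{ikj}; the pair symmetry R_{kilj} = R_{ljki} gives R_{ij} = R_{ji}.
Yes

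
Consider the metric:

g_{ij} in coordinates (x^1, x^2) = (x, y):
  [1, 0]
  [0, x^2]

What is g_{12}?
With x^1 = x, x^2 = y, g_{12} = g_{xy} is the row-1, column-2 entry of the matrix.
g_{12} = 0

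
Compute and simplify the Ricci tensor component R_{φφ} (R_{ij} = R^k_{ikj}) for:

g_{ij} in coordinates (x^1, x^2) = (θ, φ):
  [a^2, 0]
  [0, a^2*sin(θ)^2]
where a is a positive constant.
Non-zero Christoffel symbols (Γ^k_{ij} = Γ^k_{ji}):
Γ^θ_{φ φ} = -sin(2*θ)/2
Γ^φ_{θ φ} = 1/tan(θ)
R^θ_{φ θ φ} = ∂_θ Γ^θ_{φ φ} - ∂_φ Γ^θ_{φ θ} + Γ^θ_{θ m} Γ^m_{φ φ} - Γ^θ_{φ m} Γ^m_{φ θ}
  = (-cos(2*θ)) - (0) + (0) - (-cos(θ)^2) = sin(θ)^2
R^φ_{φ φ φ} = 0 (a repeated index in an antisymmetric pair)
R_{φφ} = R^θ_{φ θ φ} + R^φ_{φ φ φ} = (sin(θ)^2) + (0) = sin(θ)^2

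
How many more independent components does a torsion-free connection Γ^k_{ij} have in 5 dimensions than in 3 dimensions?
Independent components in n dimensions: n × n(n+1)/2 = n^2(n+1)/2.
5D: 5 × 15 = 75
3D: 3 × 6 = 18
Difference = 75 - 18 = 57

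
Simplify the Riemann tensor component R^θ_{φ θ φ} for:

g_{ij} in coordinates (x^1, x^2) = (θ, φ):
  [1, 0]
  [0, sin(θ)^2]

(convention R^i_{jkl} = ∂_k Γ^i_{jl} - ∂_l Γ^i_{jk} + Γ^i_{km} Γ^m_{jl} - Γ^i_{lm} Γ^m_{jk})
Non-zero Christoffel symbols (Γ^k_{ij} = Γ^k_{ji}):
Γ^θ_{φ φ} = -sin(2*θ)/2
Γ^φ_{θ φ} = 1/tan(θ)
R^θ_{φ θ φ} = ∂_θ Γ^θ_{φ φ} - ∂_φ Γ^θ_{φ θ} + Γ^θ_{θ m} Γ^m_{φ φ} - Γ^θ_{φ m} Γ^m_{φ θ}
  = (-cos(2*θ)) - (0) + (0) - (-cos(θ)^2) = sin(θ)^2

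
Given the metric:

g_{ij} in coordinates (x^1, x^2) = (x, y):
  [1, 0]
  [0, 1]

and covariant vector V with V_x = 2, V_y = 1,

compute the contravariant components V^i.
Inverse metric (diagonal): g^{xx} = 1, g^{yy} = 1
V^i = g^{ij} V_j:
V^x = (1)(2) + (0)(1) = 2
V^y = (0)(2) + (1)(1) = 1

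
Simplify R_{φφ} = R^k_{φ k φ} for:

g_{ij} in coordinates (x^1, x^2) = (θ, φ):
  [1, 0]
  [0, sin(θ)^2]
Non-zero Christoffel symbols (Γ^k_{ij} = Γ^k_{ji}):
Γ^θ_{φ φ} = -sin(2*θ)/2
Γ^φ_{θ φ} = 1/tan(θ)
R^θ_{φ θ φ} = ∂_θ Γ^θ_{φ φ} - ∂_φ Γ^θ_{φ θ} + Γ^θ_{θ m} Γ^m_{φ φ} - Γ^θ_{φ m} Γ^m_{φ θ}
  = (-cos(2*θ)) - (0) + (0) - (-cos(θ)^2) = sin(θ)^2
R^φ_{φ φ φ} = 0 (a repeated index in an antisymmetric pair)
R_{φφ} = R^θ_{φ θ φ} + R^φ_{φ φ φ} = (sin(θ)^2) + (0) = sin(θ)^2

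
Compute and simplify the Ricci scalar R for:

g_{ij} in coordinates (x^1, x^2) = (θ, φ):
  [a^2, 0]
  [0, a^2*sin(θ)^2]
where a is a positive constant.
Non-zero Christoffel symbols (Γ^k_{ij} = Γ^k_{ji}):
Γ^θ_{φ φ} = -sin(2*θ)/2
Γ^φ_{θ φ} = 1/tan(θ)
Ricci tensor (R_{ij} = R^k_{ikj}): R_{θθ} = 1, R_{θφ} = 0, R_{φφ} = sin(θ)^2
Inverse metric: g^{θθ} = 1/a^2, g^{φφ} = 1/(a^2*sin(θ)^2)
R = g^{ij} R_{ij} = (1/a^2)(1) + (1/(a^2*sin(θ)^2))(sin(θ)^2) = 2/a^2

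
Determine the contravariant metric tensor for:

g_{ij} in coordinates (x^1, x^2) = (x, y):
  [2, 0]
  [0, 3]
The metric is diagonal, so g^{ij} is diagonal with entries 1/g_{ii}: diag(1/2, 1/3).
g^{ij}:
  [1/2, 0]
  [0, 1/3]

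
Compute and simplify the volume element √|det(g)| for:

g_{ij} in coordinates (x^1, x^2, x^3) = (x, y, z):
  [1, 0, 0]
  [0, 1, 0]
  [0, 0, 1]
det(g) = 1
√|det(g)| = 1
Volume element: dV = 1 dx dy dz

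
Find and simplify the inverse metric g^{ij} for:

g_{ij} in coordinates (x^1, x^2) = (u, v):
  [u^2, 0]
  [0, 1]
The metric is diagonal, so g^{ij} is diagonal with entries 1/g_{ii}: diag(1/(u^2), 1).
g^{ij}:
  [1/u^2, 0]
  [0, 1]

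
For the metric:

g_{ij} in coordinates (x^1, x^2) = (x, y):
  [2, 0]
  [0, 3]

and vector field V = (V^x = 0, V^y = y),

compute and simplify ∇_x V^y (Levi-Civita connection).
All Christoffel symbols are zero.
∇_x V^y = ∂_x V^y + Γ^y_{x j} V^j
  = (0) + (0)(0) + (0)(y)
  = 0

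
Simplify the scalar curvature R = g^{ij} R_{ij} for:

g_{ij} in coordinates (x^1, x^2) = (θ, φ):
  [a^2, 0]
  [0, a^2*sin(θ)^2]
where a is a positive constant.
Non-zero Christoffel symbols (Γ^k_{ij} = Γ^k_{ji}):
Γ^θ_{φ φ} = -sin(2*θ)/2
Γ^φ_{θ φ} = 1/tan(θ)
Ricci tensor (R_{ij} = R^k_{ikj}): R_{θθ} = 1, R_{θφ} = 0, R_{φφ} = sin(θ)^2
Inverse metric: g^{θθ} = 1/a^2, g^{φφ} = 1/(a^2*sin(θ)^2)
R = g^{ij} R_{ij} = (1/a^2)(1) + (1/(a^2*sin(θ)^2))(sin(θ)^2) = 2/a^2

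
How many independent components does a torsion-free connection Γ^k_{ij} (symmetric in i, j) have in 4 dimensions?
Γ^k_{ij} has n choices for the upper index and n(n+1)/2 independent symmetric lower index pairs.
Total = 4 × 4×5/2 = 4 × 10 = 40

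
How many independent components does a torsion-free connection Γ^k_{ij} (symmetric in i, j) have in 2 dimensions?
Γ^k_{ij} has n choices for the upper index and n(n+1)/2 independent symmetric lower index pairs.
Total = 2 × 2×3/2 = 2 × 3 = 6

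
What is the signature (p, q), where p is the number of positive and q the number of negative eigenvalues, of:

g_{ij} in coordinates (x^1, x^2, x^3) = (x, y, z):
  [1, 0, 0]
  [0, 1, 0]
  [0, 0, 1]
The metric is diagonal, so its eigenvalues are the diagonal entries: 1, 1, 1 (at a generic point, where coordinate-dependent entries are positive).
3 positive, 0 negative.
(3, 0) - Riemannian (positive definite)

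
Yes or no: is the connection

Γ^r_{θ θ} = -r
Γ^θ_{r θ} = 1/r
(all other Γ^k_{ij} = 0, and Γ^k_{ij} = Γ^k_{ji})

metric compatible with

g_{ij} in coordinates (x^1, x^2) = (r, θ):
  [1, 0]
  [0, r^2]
Using ∇_k g_{ij} = ∂_k g_{ij} - Γ^m_{ki} g_{mj} - Γ^m_{kj} g_{im}:
e.g. ∇_r g_{θθ} = (2*r) - (r) - (r) = 0
Every component ∇_k g_{ij} vanishes: the connection is metric compatible.
Yes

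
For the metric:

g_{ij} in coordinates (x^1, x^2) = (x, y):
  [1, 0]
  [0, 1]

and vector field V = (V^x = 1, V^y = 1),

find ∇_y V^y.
All Christoffel symbols are zero.
∇_y V^y = ∂_y V^y + Γ^y_{y j} V^j
  = (0) + (0)(1) + (0)(1)
  = 0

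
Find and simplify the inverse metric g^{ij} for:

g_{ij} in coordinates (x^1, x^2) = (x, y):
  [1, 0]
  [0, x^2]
The metric is diagonal, so g^{ij} is diagonal with entries 1/g_{ii}: diag(1, 1/(x^2)).
g^{ij}:
  [1, 0]
  [0, 1/x^2]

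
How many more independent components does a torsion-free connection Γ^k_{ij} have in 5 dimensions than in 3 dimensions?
Independent components in n dimensions: n × n(n+1)/2 = n^2(n+1)/2.
5D: 5 × 15 = 75
3D: 3 × 6 = 18
Difference = 75 - 18 = 57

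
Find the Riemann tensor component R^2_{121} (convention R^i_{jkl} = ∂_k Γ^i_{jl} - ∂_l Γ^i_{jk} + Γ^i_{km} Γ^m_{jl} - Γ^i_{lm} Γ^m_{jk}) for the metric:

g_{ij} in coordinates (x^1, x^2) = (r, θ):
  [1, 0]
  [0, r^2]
Non-zero Christoffel symbols (Γ^k_{ij} = Γ^k_{ji}):
Γ^r_{θ θ} = -r
Γ^θ_{r θ} = 1/r
R^θ_{r θ r} = ∂_θ Γ^θ_{r r} - ∂_r Γ^θ_{r θ} + Γ^θ_{θ m} Γ^m_{r r} - Γ^θ_{r m} Γ^m_{r θ}
  = (0) - (-1/r^2) + (0) - (1/r^2) = 0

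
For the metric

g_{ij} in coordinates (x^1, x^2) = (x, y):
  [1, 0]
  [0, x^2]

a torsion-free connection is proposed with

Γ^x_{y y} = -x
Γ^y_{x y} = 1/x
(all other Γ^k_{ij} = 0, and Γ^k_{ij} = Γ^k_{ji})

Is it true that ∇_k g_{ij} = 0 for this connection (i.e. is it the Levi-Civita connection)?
Using ∇_k g_{ij} = ∂_k g_{ij} - Γ^m_{ki} g_{mj} - Γ^m_{kj} g_{im}:
e.g. ∇_x g_{yy} = (2*x) - (x) - (x) = 0
Every component ∇_k g_{ij} vanishes: the connection is metric compatible.
Yes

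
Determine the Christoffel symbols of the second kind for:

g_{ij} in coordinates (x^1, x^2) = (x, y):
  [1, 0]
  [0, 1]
Using Γ^k_{ij} = (1/2) g^{km} (∂_i g_{mj} + ∂_j g_{mi} - ∂_m g_{ij}); the metric is diagonal, so only the m = k term contributes.
Every metric component is constant, so all ∂_m g_{ij} = 0 and every Christoffel symbol vanishes.
All Christoffel symbols are zero.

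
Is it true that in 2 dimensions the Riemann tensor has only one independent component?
The number of independent components is n^2(n^2-1)/12 = 4·3/12 = 1 for n = 2 (e.g. R_{1212}).
Yes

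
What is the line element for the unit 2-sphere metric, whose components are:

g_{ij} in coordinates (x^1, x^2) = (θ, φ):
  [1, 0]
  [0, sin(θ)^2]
ds^2 = g_{ij} dx^i dx^j; only the non-zero components contribute.
ds^2 = dθ^2 + sin(θ)^2 dφ^2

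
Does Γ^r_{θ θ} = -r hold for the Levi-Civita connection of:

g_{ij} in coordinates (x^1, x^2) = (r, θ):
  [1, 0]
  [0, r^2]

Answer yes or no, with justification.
Γ^r_{θ θ} = (1/2) g^{rr} (∂_θ g_{rθ} + ∂_θ g_{rθ} - ∂_r g_{θθ}) = (1/2)(1)((0) + (0) - (2*r)) = -r
This equals the proposed value -r.
Yes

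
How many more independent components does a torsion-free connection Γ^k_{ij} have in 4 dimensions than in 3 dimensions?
Independent components in n dimensions: n × n(n+1)/2 = n^2(n+1)/2.
4D: 4 × 10 = 40
3D: 3 × 6 = 18
Difference = 40 - 18 = 22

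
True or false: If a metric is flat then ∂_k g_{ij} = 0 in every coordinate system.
Flatness means R^i_{jkl} = 0; the components can still vary, e.g. the flat plane in polar coordinates has g_{θθ} = r^2.
False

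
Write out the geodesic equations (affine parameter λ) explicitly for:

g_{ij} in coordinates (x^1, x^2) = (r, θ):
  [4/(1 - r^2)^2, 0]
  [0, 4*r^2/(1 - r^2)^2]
Geodesic equation: d^2x^k/dλ^2 + Γ^k_{ij} (dx^i/dλ)(dx^j/dλ) = 0.
Non-zero Christoffel symbols:
Γ^r_{r r} = 2*r/(1 - r^2)
Γ^r_{θ θ} = (r^3 + r)/(r^2 - 1)
Γ^θ_{r θ} = (-r^2 - 1)/(r^3 - r)
Substituting (the symmetric pair Γ^k_{ij}, Γ^k_{ji} combines into a factor 2):
d^2r/dλ^2 + (2*r/(1 - r^2)) (dr/dλ)^2 + ((r^3 + r)/(r^2 - 1)) (dθ/dλ)^2 = 0
d^2θ/dλ^2 + ((-2*r^2 - 2)/(r^3 - r)) (dr/dλ)(dθ/dλ) = 0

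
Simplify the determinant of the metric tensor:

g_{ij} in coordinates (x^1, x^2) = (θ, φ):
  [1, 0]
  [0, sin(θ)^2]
For a 2×2 metric: det(g) = g_{11}·g_{22} - g_{12}·g_{21}
= (1)·(sin(θ)^2) - (0)·(0)
= sin(θ)^2 - 0
det(g) = sin(θ)^2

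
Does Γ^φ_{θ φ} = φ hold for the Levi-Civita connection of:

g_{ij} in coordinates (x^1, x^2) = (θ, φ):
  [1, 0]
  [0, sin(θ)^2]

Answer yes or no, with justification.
Γ^φ_{θ φ} = (1/2) g^{φφ} (∂_θ g_{φφ} + ∂_φ g_{φθ} - ∂_φ g_{θφ}) = (1/2)(1/sin(θ)^2)((sin(2*θ)) + (0) - (0)) = 1/tan(θ)
This differs from the proposed value φ.
No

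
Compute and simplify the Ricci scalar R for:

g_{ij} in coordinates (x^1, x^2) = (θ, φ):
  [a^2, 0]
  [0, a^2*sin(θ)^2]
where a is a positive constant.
Non-zero Christoffel symbols (Γ^k_{ij} = Γ^k_{ji}):
Γ^θ_{φ φ} = -sin(2*θ)/2
Γ^φ_{θ φ} = 1/tan(θ)
Ricci tensor (R_{ij} = R^k_{ikj}): R_{θθ} = 1, R_{θφ} = 0, R_{φφ} = sin(θ)^2
Inverse metric: g^{θθ} = 1/a^2, g^{φφ} = 1/(a^2*sin(θ)^2)
R = g^{ij} R_{ij} = (1/a^2)(1) + (1/(a^2*sin(θ)^2))(sin(θ)^2) = 2/a^2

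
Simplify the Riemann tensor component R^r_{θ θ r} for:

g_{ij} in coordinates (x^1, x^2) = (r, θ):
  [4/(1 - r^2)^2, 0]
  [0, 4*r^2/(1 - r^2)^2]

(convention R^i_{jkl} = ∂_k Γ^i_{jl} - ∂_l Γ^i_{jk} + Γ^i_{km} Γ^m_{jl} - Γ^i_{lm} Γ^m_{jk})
Non-zero Christoffel symbols (Γ^k_{ij} = Γ^k_{ji}):
Γ^r_{r r} = 2*r/(1 - r^2)
Γ^r_{θ θ} = (r^3 + r)/(r^2 - 1)
Γ^θ_{r θ} = (-r^2 - 1)/(r^3 - r)
R^r_{θ θ r} = ∂_θ Γ^r_{θ r} - ∂_r Γ^r_{θ θ} + Γ^r_{θ m} Γ^m_{θ r} - Γ^r_{r m} Γ^m_{θ θ}
  = (0) - ((r^4 - 4*r^2 - 1)/(r^2 - 1)^2) + (-(r^2 + 1)^2/(r^2 - 1)^2) - (-2*r^2*(r^2 + 1)/(r^2 - 1)^2) = 4*r^2/(r^2 - 1)^2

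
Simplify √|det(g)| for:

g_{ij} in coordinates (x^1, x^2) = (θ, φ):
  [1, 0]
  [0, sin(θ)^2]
det(g) = sin(θ)^2
√|det(g)| = sin(θ) (taking 0 < θ < π so that |sin(θ)| = sin(θ))
Volume element: dV = sin(θ) dθ dφ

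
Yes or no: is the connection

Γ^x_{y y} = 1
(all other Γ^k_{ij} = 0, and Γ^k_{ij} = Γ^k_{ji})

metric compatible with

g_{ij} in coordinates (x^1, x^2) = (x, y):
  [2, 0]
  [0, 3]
Using ∇_k g_{ij} = ∂_k g_{ij} - Γ^m_{ki} g_{mj} - Γ^m_{kj} g_{im}:
∇_y g_{xy} = (0) - (0) - (2) = -2 ≠ 0
So the connection is not metric compatible (it is not the Levi-Civita connection).
No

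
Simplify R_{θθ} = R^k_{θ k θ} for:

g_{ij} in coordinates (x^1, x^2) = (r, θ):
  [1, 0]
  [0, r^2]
Non-zero Christoffel symbols (Γ^k_{ij} = Γ^k_{ji}):
Γ^r_{θ θ} = -r
Γ^θ_{r θ} = 1/r
R^r_{θ r θ} = ∂_r Γ^r_{θ θ} - ∂_θ Γ^r_{θ r} + Γ^r_{r m} Γ^m_{θ θ} - Γ^r_{θ m} Γ^m_{θ r}
  = (-1) - (0) + (0) - (-1) = 0
R^θ_{θ θ θ} = 0 (a repeated index in an antisymmetric pair)
R_{θθ} = R^r_{θ r θ} + R^θ_{θ θ θ} = (0) + (0) = 0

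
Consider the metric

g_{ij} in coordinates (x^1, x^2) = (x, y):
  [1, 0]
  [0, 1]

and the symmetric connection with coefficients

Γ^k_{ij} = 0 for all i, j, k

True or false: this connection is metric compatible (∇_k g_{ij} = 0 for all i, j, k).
Using ∇_k g_{ij} = ∂_k g_{ij} - Γ^m_{ki} g_{mj} - Γ^m_{kj} g_{im}:
e.g. ∇_y g_{xy} = (0) - (0) - (0) = 0
Every component ∇_k g_{ij} vanishes: the connection is metric compatible.
True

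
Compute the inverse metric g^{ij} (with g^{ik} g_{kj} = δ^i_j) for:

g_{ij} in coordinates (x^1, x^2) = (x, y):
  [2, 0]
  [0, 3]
The metric is diagonal, so g^{ij} is diagonal with entries 1/g_{ii}: diag(1/2, 1/3).
g^{ij}:
  [1/2, 0]
  [0, 1/3]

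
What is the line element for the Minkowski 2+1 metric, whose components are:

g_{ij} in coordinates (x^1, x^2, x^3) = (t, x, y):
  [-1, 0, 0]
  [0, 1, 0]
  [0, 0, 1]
ds^2 = g_{ij} dx^i dx^j; only the non-zero components contribute.
ds^2 = -dt^2 + dx^2 + dy^2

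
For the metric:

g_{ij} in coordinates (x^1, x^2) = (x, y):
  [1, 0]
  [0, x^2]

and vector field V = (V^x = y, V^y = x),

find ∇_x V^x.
Non-zero Christoffel symbols:
Γ^x_{y y} = -x
Γ^y_{x y} = 1/x
∇_x V^x = ∂_x V^x + Γ^x_{x j} V^j
  = (0) + (0)(y) + (0)(x)
  = 0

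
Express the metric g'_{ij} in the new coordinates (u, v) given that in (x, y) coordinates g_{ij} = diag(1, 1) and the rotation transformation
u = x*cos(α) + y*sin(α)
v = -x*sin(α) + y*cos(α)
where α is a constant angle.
Invert the transformation: x = u*cos(α) - v*sin(α), y = u*sin(α) + v*cos(α)
g'_{ij} = (∂x^k/∂x'^i)(∂x^l/∂x'^j) g_{kl}; with g_{kl} = δ_{kl} this is Σ_k (∂x^k/∂x'^i)(∂x^k/∂x'^j).
Jacobian: ∂x/∂u = cos(α), ∂x/∂v = -sin(α), ∂y/∂u = sin(α), ∂y/∂v = cos(α)
g'_{uu} = (cos(α))(cos(α)) + (sin(α))(sin(α)) = 1
g'_{uv} = (cos(α))(-sin(α)) + (sin(α))(cos(α)) = 0
g'_{vv} = (-sin(α))(-sin(α)) + (cos(α))(cos(α)) = 1
g'_{ij} = diag(1, 1)
The Euclidean metric is invariant under rotations.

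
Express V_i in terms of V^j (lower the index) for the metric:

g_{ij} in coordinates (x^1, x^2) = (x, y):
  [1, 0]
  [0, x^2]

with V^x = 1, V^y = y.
V_i = g_{ij} V^j:
V_x = (1)(1) + (0)(y) = 1
V_y = (0)(1) + (x^2)(y) = x^2*y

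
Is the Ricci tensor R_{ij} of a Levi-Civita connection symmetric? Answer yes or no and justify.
R_{ij} = R^k_{ikj}; the pair symmetry R_{kilj} = R_{ljki} gives R_{ij} = R_{ji}.
Yes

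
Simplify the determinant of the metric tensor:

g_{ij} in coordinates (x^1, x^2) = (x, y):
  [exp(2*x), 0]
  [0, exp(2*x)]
For a 2×2 metric: det(g) = g_{11}·g_{22} - g_{12}·g_{21}
= (exp(2*x))·(exp(2*x)) - (0)·(0)
= exp(4*x) - 0
det(g) = exp(4*x)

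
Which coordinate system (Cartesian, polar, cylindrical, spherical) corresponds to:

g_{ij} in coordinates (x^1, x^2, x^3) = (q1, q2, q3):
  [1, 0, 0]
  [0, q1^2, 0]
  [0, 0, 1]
The line element ds^2 = dq1^2 + q1^2 dq2^2 + dq3^2 is dr^2 + r^2 dθ^2 + dz^2 with q1 = r, q2 = θ, q3 = z.
cylindrical coordinates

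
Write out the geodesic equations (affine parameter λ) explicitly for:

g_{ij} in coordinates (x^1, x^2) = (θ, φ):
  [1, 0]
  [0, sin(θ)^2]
Geodesic equation: d^2x^k/dλ^2 + Γ^k_{ij} (dx^i/dλ)(dx^j/dλ) = 0.
Non-zero Christoffel symbols:
Γ^θ_{φ φ} = -sin(2*θ)/2
Γ^φ_{θ φ} = 1/tan(θ)
Substituting (the symmetric pair Γ^k_{ij}, Γ^k_{ji} combines into a factor 2):
d^2θ/dλ^2 - (sin(2*θ)/2) (dφ/dλ)^2 = 0
d^2φ/dλ^2 + (2/tan(θ)) (dθ/dλ)(dφ/dλ) = 0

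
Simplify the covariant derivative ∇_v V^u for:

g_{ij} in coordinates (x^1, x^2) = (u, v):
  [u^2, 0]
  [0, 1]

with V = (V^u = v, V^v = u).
Non-zero Christoffel symbols:
Γ^u_{u u} = 1/u
∇_v V^u = ∂_v V^u + Γ^u_{v j} V^j
  = (1) + (0)(v) + (0)(u)
  = 1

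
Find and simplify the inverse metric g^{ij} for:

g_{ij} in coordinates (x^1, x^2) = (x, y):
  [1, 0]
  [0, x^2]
The metric is diagonal, so g^{ij} is diagonal with entries 1/g_{ii}: diag(1, 1/(x^2)).
g^{ij}:
  [1, 0]
  [0, 1/x^2]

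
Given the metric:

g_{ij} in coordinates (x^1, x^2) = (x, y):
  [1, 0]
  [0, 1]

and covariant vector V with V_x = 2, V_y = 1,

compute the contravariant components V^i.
Inverse metric (diagonal): g^{xx} = 1, g^{yy} = 1
V^i = g^{ij} V_j:
V^x = (1)(2) + (0)(1) = 2
V^y = (0)(2) + (1)(1) = 1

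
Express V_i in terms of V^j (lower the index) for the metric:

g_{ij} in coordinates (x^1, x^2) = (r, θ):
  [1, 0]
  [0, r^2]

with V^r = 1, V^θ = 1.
V_i = g_{ij} V^j:
V_r = (1)(1) + (0)(1) = 1
V_θ = (0)(1) + (r^2)(1) = r^2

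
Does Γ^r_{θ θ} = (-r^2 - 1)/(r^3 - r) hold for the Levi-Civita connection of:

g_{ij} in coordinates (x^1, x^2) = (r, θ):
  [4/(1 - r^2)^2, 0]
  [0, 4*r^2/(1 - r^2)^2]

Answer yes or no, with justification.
Γ^r_{θ θ} = (1/2) g^{rr} (∂_θ g_{rθ} + ∂_θ g_{rθ} - ∂_r g_{θθ}) = (1/2)((1 - r^2)^2/4)((0) + (0) - (-8*(r^3 + r)/(r^2 - 1)^3)) = (r^3 + r)/(r^2 - 1)
This differs from the proposed value (-r^2 - 1)/(r^3 - r).
No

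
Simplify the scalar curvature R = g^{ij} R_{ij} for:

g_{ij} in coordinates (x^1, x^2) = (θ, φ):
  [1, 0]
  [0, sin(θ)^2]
Non-zero Christoffel symbols (Γ^k_{ij} = Γ^k_{ji}):
Γ^θ_{φ φ} = -sin(2*θ)/2
Γ^φ_{θ φ} = 1/tan(θ)
Ricci tensor (R_{ij} = R^k_{ikj}): R_{θθ} = 1, R_{θφ} = 0, R_{φφ} = sin(θ)^2
Inverse metric: g^{θθ} = 1, g^{φφ} = 1/sin(θ)^2
R = g^{ij} R_{ij} = (1)(1) + (1/sin(θ)^2)(sin(θ)^2) = 2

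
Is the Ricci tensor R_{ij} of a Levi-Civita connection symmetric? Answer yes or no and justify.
R_{ij} = R^k_{ikj}; the pair symmetry R_{kilj} = R_{ljki} gives R_{ij} = R_{ji}.
Yes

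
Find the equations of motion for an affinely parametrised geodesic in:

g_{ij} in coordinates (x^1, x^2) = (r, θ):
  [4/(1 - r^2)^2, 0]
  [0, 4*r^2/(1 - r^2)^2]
Geodesic equation: d^2x^k/dλ^2 + Γ^k_{ij} (dx^i/dλ)(dx^j/dλ) = 0.
Non-zero Christoffel symbols:
Γ^r_{r r} = 2*r/(1 - r^2)
Γ^r_{θ θ} = (r^3 + r)/(r^2 - 1)
Γ^θ_{r θ} = (-r^2 - 1)/(r^3 - r)
Substituting (the symmetric pair Γ^k_{ij}, Γ^k_{ji} combines into a factor 2):
d^2r/dλ^2 + (2*r/(1 - r^2)) (dr/dλ)^2 + ((r^3 + r)/(r^2 - 1)) (dθ/dλ)^2 = 0
d^2θ/dλ^2 + ((-2*r^2 - 2)/(r^3 - r)) (dr/dλ)(dθ/dλ) = 0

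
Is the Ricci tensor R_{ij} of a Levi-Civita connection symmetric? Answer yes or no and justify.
R_{ij} = R^k_{ikj}; the pair symmetry R_{kilj} = R_{ljki} gives R_{ij} = R_{ji}.
Yes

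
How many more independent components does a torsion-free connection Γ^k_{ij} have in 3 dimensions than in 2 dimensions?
Independent components in n dimensions: n × n(n+1)/2 = n^2(n+1)/2.
3D: 3 × 6 = 18
2D: 2 × 3 = 6
Difference = 18 - 6 = 12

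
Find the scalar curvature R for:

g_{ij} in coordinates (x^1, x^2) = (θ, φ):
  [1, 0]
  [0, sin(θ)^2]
Non-zero Christoffel symbols (Γ^k_{ij} = Γ^k_{ji}):
Γ^θ_{φ φ} = -sin(2*θ)/2
Γ^φ_{θ φ} = 1/tan(θ)
Ricci tensor (R_{ij} = R^k_{ikj}): R_{θθ} = 1, R_{θφ} = 0, R_{φφ} = sin(θ)^2
Inverse metric: g^{θθ} = 1, g^{φφ} = 1/sin(θ)^2
R = g^{ij} R_{ij} = (1)(1) + (1/sin(θ)^2)(sin(θ)^2) = 2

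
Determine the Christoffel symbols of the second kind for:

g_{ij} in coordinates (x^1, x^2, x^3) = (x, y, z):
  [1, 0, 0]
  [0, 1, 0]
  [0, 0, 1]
Using Γ^k_{ij} = (1/2) g^{km} (∂_i g_{mj} + ∂_j g_{mi} - ∂_m g_{ij}); the metric is diagonal, so only the m = k term contributes.
Every metric component is constant, so all ∂_m g_{ij} = 0 and every Christoffel symbol vanishes.
All Christoffel symbols are zero.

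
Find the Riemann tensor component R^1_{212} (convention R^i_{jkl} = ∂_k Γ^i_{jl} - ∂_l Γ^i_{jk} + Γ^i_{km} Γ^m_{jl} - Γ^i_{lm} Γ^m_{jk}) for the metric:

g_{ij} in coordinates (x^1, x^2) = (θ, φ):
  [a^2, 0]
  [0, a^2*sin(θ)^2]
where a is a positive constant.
Non-zero Christoffel symbols (Γ^k_{ij} = Γ^k_{ji}):
Γ^θ_{φ φ} = -sin(2*θ)/2
Γ^φ_{θ φ} = 1/tan(θ)
R^θ_{φ θ φ} = ∂_θ Γ^θ_{φ φ} - ∂_φ Γ^θ_{φ θ} + Γ^θ_{θ m} Γ^m_{φ φ} - Γ^θ_{φ m} Γ^m_{φ θ}
  = (-cos(2*θ)) - (0) + (0) - (-cos(θ)^2) = sin(θ)^2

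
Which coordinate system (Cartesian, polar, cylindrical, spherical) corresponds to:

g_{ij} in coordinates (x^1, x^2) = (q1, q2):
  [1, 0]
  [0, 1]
All components are constant and the metric is the identity, i.e. orthonormal rectilinear coordinates.
Cartesian (2D) coordinates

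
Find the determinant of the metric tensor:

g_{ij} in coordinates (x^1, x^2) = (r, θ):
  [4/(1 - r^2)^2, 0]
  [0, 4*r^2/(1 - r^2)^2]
For a 2×2 metric: det(g) = g_{11}·g_{22} - g_{12}·g_{21}
= (4/(1 - r^2)^2)·(4*r^2/(1 - r^2)^2) - (0)·(0)
= 16*r^2/(1 - r^2)^4 - 0
det(g) = 16*r^2/(1 - r^2)^4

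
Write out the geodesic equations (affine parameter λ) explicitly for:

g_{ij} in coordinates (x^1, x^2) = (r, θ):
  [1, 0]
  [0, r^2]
Geodesic equation: d^2x^k/dλ^2 + Γ^k_{ij} (dx^i/dλ)(dx^j/dλ) = 0.
Non-zero Christoffel symbols:
Γ^r_{θ θ} = -r
Γ^θ_{r θ} = 1/r
Substituting (the symmetric pair Γ^k_{ij}, Γ^k_{ji} combines into a factor 2):
d^2r/dλ^2 - r (dθ/dλ)^2 = 0
d^2θ/dλ^2 + (2/r) (dr/dλ)(dθ/dλ) = 0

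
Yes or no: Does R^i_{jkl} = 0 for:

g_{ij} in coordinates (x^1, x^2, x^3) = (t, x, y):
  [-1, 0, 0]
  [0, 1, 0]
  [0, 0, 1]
All metric components are constant, so every Christoffel symbol vanishes and R^i_{jkl} = 0.
Yes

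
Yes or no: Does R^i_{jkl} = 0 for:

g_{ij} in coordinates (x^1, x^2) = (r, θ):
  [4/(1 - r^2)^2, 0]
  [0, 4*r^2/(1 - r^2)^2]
Non-zero Christoffel symbols:
Γ^r_{r r} = 2*r/(1 - r^2)
Γ^r_{θ θ} = (r^3 + r)/(r^2 - 1)
Γ^θ_{r θ} = (-r^2 - 1)/(r^3 - r)
Ricci tensor: R_{rr} = -4/(r^2 - 1)^2, R_{rθ} = 0, R_{θθ} = -4*r^2/(r^2 - 1)^2
The Ricci tensor is non-zero, so the Riemann tensor is non-zero: not flat.
No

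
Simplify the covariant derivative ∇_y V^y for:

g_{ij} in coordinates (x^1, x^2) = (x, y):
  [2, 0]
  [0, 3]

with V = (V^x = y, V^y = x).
All Christoffel symbols are zero.
∇_y V^y = ∂_y V^y + Γ^y_{y j} V^j
  = (0) + (0)(y) + (0)(x)
  = 0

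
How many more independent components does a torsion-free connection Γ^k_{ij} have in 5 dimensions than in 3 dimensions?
Independent components in n dimensions: n × n(n+1)/2 = n^2(n+1)/2.
5D: 5 × 15 = 75
3D: 3 × 6 = 18
Difference = 75 - 18 = 57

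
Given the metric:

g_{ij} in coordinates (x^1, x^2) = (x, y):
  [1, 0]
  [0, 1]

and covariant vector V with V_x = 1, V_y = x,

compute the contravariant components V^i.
Inverse metric (diagonal): g^{xx} = 1, g^{yy} = 1
V^i = g^{ij} V_j:
V^x = (1)(1) + (0)(x) = 1
V^y = (0)(1) + (1)(x) = x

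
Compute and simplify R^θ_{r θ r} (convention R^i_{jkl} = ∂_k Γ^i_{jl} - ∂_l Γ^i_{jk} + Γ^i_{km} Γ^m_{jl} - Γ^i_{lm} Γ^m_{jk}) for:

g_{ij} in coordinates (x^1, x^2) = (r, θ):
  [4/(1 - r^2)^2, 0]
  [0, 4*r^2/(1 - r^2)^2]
Non-zero Christoffel symbols (Γ^k_{ij} = Γ^k_{ji}):
Γ^r_{r r} = 2*r/(1 - r^2)
Γ^r_{θ θ} = (r^3 + r)/(r^2 - 1)
Γ^θ_{r θ} = (-r^2 - 1)/(r^3 - r)
R^θ_{r θ r} = ∂_θ Γ^θ_{r r} - ∂_r Γ^θ_{r θ} + Γ^θ_{θ m} Γ^m_{r r} - Γ^θ_{r m} Γ^m_{r θ}
  = (0) - ((r^4 + 4*r^2 - 1)/(r^3 - r)^2) + (2*(r^2 + 1)/(r^2 - 1)^2) - ((r^2 + 1)^2/(r^3 - r)^2) = -4/(r^2 - 1)^2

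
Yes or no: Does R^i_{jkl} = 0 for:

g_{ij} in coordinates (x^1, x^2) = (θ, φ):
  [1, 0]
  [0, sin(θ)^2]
Non-zero Christoffel symbols:
Γ^θ_{φ φ} = -sin(2*θ)/2
Γ^φ_{θ φ} = 1/tan(θ)
Ricci tensor: R_{θθ} = 1, R_{θφ} = 0, R_{φφ} = sin(θ)^2
The Ricci tensor is non-zero, so the Riemann tensor is non-zero: not flat.
No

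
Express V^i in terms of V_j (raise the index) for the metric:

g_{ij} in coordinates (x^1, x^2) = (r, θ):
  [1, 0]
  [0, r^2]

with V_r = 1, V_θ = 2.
Inverse metric (diagonal): g^{rr} = 1, g^{θθ} = 1/r^2
V^i = g^{ij} V_j:
V^r = (1)(1) + (0)(2) = 1
V^θ = (0)(1) + (1/r^2)(2) = 2/r^2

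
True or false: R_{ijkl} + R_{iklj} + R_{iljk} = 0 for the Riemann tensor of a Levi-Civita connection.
This is the first (algebraic) Bianchi identity.
True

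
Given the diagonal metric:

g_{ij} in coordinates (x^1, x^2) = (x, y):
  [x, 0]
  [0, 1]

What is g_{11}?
With x^1 = x, x^2 = y, g_{11} = g_{xx} is the row-1, column-1 entry of the matrix.
g_{11} = x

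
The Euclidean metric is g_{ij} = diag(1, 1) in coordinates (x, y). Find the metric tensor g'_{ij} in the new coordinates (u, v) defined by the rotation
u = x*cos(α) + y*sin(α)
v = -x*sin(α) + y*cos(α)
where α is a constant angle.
Invert the transformation: x = u*cos(α) - v*sin(α), y = u*sin(α) + v*cos(α)
g'_{ij} = (∂x^k/∂x'^i)(∂x^l/∂x'^j) g_{kl}; with g_{kl} = δ_{kl} this is Σ_k (∂x^k/∂x'^i)(∂x^k/∂x'^j).
Jacobian: ∂x/∂u = cos(α), ∂x/∂v = -sin(α), ∂y/∂u = sin(α), ∂y/∂v = cos(α)
g'_{uu} = (cos(α))(cos(α)) + (sin(α))(sin(α)) = 1
g'_{uv} = (cos(α))(-sin(α)) + (sin(α))(cos(α)) = 0
g'_{vv} = (-sin(α))(-sin(α)) + (cos(α))(cos(α)) = 1
g'_{ij} = diag(1, 1)
The Euclidean metric is invariant under rotations.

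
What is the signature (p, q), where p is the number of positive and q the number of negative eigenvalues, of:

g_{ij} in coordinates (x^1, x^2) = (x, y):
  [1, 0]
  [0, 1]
The metric is diagonal, so its eigenvalues are the diagonal entries: 1, 1 (at a generic point, where coordinate-dependent entries are positive).
2 positive, 0 negative.
(2, 0) - Riemannian (positive definite)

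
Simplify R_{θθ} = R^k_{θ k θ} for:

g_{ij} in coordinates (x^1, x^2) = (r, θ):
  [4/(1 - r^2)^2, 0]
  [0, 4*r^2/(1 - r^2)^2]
Non-zero Christoffel symbols (Γ^k_{ij} = Γ^k_{ji}):
Γ^r_{r r} = 2*r/(1 - r^2)
Γ^r_{θ θ} = (r^3 + r)/(r^2 - 1)
Γ^θ_{r θ} = (-r^2 - 1)/(r^3 - r)
R^r_{θ r θ} = ∂_r Γ^r_{θ θ} - ∂_θ Γ^r_{θ r} + Γ^r_{r m} Γ^m_{θ θ} - Γ^r_{θ m} Γ^m_{θ r}
  = ((r^4 - 4*r^2 - 1)/(r^2 - 1)^2) - (0) + (-2*r^2*(r^2 + 1)/(r^2 - 1)^2) - (-(r^2 + 1)^2/(r^2 - 1)^2) = -4*r^2/(r^2 - 1)^2
R^θ_{θ θ θ} = 0 (a repeated index in an antisymmetric pair)
R_{θθ} = R^r_{θ r θ} + R^θ_{θ θ θ} = (-4*r^2/(r^2 - 1)^2) + (0) = -4*r^2/(r^2 - 1)^2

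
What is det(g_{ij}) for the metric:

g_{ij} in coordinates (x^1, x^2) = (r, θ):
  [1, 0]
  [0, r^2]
For a 2×2 metric: det(g) = g_{11}·g_{22} - g_{12}·g_{21}
= (1)·(r^2) - (0)·(0)
= r^2 - 0
det(g) = r^2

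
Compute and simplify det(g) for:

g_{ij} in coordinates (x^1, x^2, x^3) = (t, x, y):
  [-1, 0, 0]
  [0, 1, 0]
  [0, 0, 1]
Diagonal metric: det(g) = g_{11}·g_{22}·g_{33}
= (-1)·(1)·(1)
det(g) = -1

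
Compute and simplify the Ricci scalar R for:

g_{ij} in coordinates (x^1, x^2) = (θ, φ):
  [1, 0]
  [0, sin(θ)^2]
Non-zero Christoffel symbols (Γ^k_{ij} = Γ^k_{ji}):
Γ^θ_{φ φ} = -sin(2*θ)/2
Γ^φ_{θ φ} = 1/tan(θ)
Ricci tensor (R_{ij} = R^k_{ikj}): R_{θθ} = 1, R_{θφ} = 0, R_{φφ} = sin(θ)^2
Inverse metric: g^{θθ} = 1, g^{φφ} = 1/sin(θ)^2
R = g^{ij} R_{ij} = (1)(1) + (1/sin(θ)^2)(sin(θ)^2) = 2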